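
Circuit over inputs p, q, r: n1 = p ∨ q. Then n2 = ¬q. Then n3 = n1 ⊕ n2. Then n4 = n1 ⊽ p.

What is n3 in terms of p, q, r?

(p ∨ q) ⊕ ¬q

n1 = p ∨ q
n2 = ¬q
n3 = n1 ⊕ n2 = (p ∨ q) ⊕ ¬q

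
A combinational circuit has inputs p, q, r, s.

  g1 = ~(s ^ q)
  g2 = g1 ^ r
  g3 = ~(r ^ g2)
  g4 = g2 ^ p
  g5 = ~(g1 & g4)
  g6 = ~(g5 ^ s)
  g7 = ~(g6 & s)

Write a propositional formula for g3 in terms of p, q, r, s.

~(r ^ ((~(s ^ q)) ^ r))

g1 = ~(s ^ q)
g2 = g1 ^ r = (~(s ^ q)) ^ r
g3 = ~(r ^ g2) = ~(r ^ ((~(s ^ q)) ^ r))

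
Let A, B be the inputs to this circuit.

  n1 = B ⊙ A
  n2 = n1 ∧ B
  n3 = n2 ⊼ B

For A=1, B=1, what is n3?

0

n1 = 1 ⊙ 1 = 1
n2 = 1 ∧ 1 = 1
n3 = 1 ⊼ 1 = 0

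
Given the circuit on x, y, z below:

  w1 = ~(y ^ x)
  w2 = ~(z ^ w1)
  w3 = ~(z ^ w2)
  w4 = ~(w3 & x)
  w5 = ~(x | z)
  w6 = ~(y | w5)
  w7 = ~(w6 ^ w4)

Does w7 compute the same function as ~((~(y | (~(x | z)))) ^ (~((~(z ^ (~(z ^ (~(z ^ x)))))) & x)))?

No

w1 = ~(y ^ x)
w2 = ~(z ^ w1) = ~(z ^ (~(y ^ x)))
w3 = ~(z ^ w2) = ~(z ^ (~(z ^ (~(y ^ x)))))
w4 = ~(w3 & x) = ~((~(z ^ (~(z ^ (~(y ^ x)))))) & x)
w5 = ~(x | z)
w6 = ~(y | w5) = ~(y | (~(x | z)))
w7 = ~(w6 ^ w4) = ~((~(y | (~(x | z)))) ^ (~((~(z ^ (~(z ^ (~(y ^ x)))))) & x)))
At x=1, y=0, z=1: circuit gives 1, formula gives 0.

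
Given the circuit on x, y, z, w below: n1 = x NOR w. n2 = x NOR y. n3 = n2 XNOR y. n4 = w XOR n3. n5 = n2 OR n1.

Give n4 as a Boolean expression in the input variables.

n2 = x NOR y
n3 = n2 XNOR y = (x NOR y) XNOR y
n4 = w XOR n3 = w XOR ((x NOR y) XNOR y)

w XOR ((x NOR y) XNOR y)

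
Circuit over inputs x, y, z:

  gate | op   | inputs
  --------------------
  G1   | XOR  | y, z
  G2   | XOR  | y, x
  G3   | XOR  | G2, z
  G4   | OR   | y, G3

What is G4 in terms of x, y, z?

y OR ((y XOR x) XOR z)

G2 = y XOR x
G3 = G2 XOR z = (y XOR x) XOR z
G4 = y OR G3 = y OR ((y XOR x) XOR z)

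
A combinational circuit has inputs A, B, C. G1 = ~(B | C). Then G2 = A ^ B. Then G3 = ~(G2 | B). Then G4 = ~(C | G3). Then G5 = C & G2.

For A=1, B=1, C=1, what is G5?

0

G2 = 1 ^ 1 = 0
G5 = 1 & 0 = 0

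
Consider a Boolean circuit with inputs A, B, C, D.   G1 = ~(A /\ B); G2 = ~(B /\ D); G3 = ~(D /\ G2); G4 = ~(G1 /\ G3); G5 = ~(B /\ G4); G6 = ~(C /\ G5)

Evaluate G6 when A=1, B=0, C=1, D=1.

G1 = ~(1 /\ 0) = 1
G2 = ~(0 /\ 1) = 1
G3 = ~(1 /\ 1) = 0
G4 = ~(1 /\ 0) = 1
G5 = ~(0 /\ 1) = 1
G6 = ~(1 /\ 1) = 0

0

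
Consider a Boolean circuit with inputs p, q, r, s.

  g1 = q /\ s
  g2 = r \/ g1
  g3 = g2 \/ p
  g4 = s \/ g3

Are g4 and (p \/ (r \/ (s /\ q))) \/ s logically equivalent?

Yes

g1 = q /\ s
g2 = r \/ g1 = r \/ (q /\ s)
g3 = g2 \/ p = (r \/ (q /\ s)) \/ p
g4 = s \/ g3 = s \/ ((r \/ (q /\ s)) \/ p)
At p=0, q=0, r=0, s=0: circuit gives 0, formula gives 0.
At p=0, q=0, r=0, s=1: circuit gives 1, formula gives 1.
Agrees on all 16 inputs.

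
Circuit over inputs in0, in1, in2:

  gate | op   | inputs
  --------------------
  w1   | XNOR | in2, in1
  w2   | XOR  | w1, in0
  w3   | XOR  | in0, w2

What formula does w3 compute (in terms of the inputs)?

in0 XOR ((in2 XNOR in1) XOR in0)

w1 = in2 XNOR in1
w2 = w1 XOR in0 = (in2 XNOR in1) XOR in0
w3 = in0 XOR w2 = in0 XOR ((in2 XNOR in1) XOR in0)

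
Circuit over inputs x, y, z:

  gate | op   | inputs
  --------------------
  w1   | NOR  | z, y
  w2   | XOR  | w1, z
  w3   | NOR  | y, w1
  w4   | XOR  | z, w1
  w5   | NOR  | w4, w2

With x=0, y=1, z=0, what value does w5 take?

1

w1 = 0 NOR 1 = 0
w2 = 0 XOR 0 = 0
w4 = 0 XOR 0 = 0
w5 = 0 NOR 0 = 1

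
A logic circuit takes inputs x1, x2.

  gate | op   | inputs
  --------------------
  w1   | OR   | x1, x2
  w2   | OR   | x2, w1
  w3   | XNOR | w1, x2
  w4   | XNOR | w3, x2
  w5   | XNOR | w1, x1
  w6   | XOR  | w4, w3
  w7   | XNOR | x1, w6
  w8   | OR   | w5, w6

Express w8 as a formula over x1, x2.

((x1 OR x2) XNOR x1) OR ((((x1 OR x2) XNOR x2) XNOR x2) XOR ((x1 OR x2) XNOR x2))

w1 = x1 OR x2
w3 = w1 XNOR x2 = (x1 OR x2) XNOR x2
w4 = w3 XNOR x2 = ((x1 OR x2) XNOR x2) XNOR x2
w5 = w1 XNOR x1 = (x1 OR x2) XNOR x1
w6 = w4 XOR w3 = (((x1 OR x2) XNOR x2) XNOR x2) XOR ((x1 OR x2) XNOR x2)
w8 = w5 OR w6 = ((x1 OR x2) XNOR x1) OR ((((x1 OR x2) XNOR x2) XNOR x2) XOR ((x1 OR x2) XNOR x2))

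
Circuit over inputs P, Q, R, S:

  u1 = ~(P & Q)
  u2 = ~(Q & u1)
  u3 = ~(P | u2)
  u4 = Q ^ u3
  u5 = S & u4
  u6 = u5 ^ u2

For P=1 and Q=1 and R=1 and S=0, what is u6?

1

u1 = ~(1 & 1) = 0
u2 = ~(1 & 0) = 1
u3 = ~(1 | 1) = 0
u4 = 1 ^ 0 = 1
u5 = 0 & 1 = 0
u6 = 0 ^ 1 = 1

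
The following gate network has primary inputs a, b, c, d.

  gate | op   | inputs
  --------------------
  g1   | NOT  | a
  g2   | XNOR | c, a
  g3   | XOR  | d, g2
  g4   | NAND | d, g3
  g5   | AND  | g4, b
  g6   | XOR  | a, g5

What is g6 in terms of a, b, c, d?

a XOR ((d NAND (d XOR (c XNOR a))) AND b)

g2 = c XNOR a
g3 = d XOR g2 = d XOR (c XNOR a)
g4 = d NAND g3 = d NAND (d XOR (c XNOR a))
g5 = g4 AND b = (d NAND (d XOR (c XNOR a))) AND b
g6 = a XOR g5 = a XOR ((d NAND (d XOR (c XNOR a))) AND b)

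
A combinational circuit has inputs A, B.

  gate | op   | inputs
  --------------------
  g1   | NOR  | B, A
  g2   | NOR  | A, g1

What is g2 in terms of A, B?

A NOR (B NOR A)

g1 = B NOR A
g2 = A NOR g1 = A NOR (B NOR A)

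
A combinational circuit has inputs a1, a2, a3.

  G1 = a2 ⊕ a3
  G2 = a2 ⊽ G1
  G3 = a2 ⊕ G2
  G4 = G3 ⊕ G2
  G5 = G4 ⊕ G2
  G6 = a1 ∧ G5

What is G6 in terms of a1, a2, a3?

G1 = a2 ⊕ a3
G2 = a2 ⊽ G1 = a2 ⊽ (a2 ⊕ a3)
G3 = a2 ⊕ G2 = a2 ⊕ (a2 ⊽ (a2 ⊕ a3))
G4 = G3 ⊕ G2 = (a2 ⊕ (a2 ⊽ (a2 ⊕ a3))) ⊕ (a2 ⊽ (a2 ⊕ a3))
G5 = G4 ⊕ G2 = ((a2 ⊕ (a2 ⊽ (a2 ⊕ a3))) ⊕ (a2 ⊽ (a2 ⊕ a3))) ⊕ (a2 ⊽ (a2 ⊕ a3))
G6 = a1 ∧ G5 = a1 ∧ (((a2 ⊕ (a2 ⊽ (a2 ⊕ a3))) ⊕ (a2 ⊽ (a2 ⊕ a3))) ⊕ (a2 ⊽ (a2 ⊕ a3)))

a1 ∧ (((a2 ⊕ (a2 ⊽ (a2 ⊕ a3))) ⊕ (a2 ⊽ (a2 ⊕ a3))) ⊕ (a2 ⊽ (a2 ⊕ a3)))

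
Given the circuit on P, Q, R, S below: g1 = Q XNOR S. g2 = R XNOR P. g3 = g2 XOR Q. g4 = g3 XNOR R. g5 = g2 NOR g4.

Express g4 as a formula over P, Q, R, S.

g2 = R XNOR P
g3 = g2 XOR Q = (R XNOR P) XOR Q
g4 = g3 XNOR R = ((R XNOR P) XOR Q) XNOR R

((R XNOR P) XOR Q) XNOR R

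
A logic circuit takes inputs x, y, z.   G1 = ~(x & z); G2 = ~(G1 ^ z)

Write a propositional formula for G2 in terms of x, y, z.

~((~(x & z)) ^ z)

G1 = ~(x & z)
G2 = ~(G1 ^ z) = ~((~(x & z)) ^ z)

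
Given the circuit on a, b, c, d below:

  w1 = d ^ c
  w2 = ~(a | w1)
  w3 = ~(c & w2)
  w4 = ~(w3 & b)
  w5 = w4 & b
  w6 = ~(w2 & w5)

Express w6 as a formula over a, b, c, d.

~((~(a | (d ^ c))) & ((~((~(c & (~(a | (d ^ c))))) & b)) & b))

w1 = d ^ c
w2 = ~(a | w1) = ~(a | (d ^ c))
w3 = ~(c & w2) = ~(c & (~(a | (d ^ c))))
w4 = ~(w3 & b) = ~((~(c & (~(a | (d ^ c))))) & b)
w5 = w4 & b = (~((~(c & (~(a | (d ^ c))))) & b)) & b
w6 = ~(w2 & w5) = ~((~(a | (d ^ c))) & ((~((~(c & (~(a | (d ^ c))))) & b)) & b))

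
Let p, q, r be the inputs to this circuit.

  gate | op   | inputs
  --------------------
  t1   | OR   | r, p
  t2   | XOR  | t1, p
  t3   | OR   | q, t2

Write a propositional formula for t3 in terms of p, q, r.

t1 = r OR p
t2 = t1 XOR p = (r OR p) XOR p
t3 = q OR t2 = q OR ((r OR p) XOR p)

q OR ((r OR p) XOR p)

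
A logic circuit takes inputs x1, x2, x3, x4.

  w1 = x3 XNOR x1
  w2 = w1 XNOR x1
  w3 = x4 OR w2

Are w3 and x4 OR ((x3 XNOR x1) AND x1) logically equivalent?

No

w1 = x3 XNOR x1
w2 = w1 XNOR x1 = (x3 XNOR x1) XNOR x1
w3 = x4 OR w2 = x4 OR ((x3 XNOR x1) XNOR x1)
At x1=0, x2=0, x3=1, x4=0: circuit gives 1, formula gives 0.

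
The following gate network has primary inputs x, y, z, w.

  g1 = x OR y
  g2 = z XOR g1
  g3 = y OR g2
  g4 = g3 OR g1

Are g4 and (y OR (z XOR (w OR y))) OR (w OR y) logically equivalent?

g1 = x OR y
g2 = z XOR g1 = z XOR (x OR y)
g3 = y OR g2 = y OR (z XOR (x OR y))
g4 = g3 OR g1 = (y OR (z XOR (x OR y))) OR (x OR y)
At x=0, y=0, z=0, w=1: circuit gives 0, formula gives 1.

No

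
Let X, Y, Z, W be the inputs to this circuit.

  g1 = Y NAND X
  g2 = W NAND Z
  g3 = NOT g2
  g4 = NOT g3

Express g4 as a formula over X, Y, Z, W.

g2 = W NAND Z
g3 = NOT g2 = NOT (W NAND Z)
g4 = NOT g3 = NOT NOT (W NAND Z)

NOT NOT (W NAND Z)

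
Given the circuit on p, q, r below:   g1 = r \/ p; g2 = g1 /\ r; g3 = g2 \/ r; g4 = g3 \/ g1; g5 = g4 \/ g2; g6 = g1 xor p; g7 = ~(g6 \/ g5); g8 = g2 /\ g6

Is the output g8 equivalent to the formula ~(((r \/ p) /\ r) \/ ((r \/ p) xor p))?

No

g1 = r \/ p
g2 = g1 /\ r = (r \/ p) /\ r
g6 = g1 xor p = (r \/ p) xor p
g8 = g2 /\ g6 = ((r \/ p) /\ r) /\ ((r \/ p) xor p)
At p=0, q=0, r=0: circuit gives 0, formula gives 1.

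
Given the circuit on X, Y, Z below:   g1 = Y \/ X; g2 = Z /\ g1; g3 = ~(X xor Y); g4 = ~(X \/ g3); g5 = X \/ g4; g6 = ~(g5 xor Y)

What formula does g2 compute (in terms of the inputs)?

Z /\ (Y \/ X)

g1 = Y \/ X
g2 = Z /\ g1 = Z /\ (Y \/ X)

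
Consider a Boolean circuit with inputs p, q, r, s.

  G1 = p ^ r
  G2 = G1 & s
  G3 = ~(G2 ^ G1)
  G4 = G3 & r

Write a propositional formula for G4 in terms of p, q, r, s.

G1 = p ^ r
G2 = G1 & s = (p ^ r) & s
G3 = ~(G2 ^ G1) = ~(((p ^ r) & s) ^ (p ^ r))
G4 = G3 & r = (~(((p ^ r) & s) ^ (p ^ r))) & r

(~(((p ^ r) & s) ^ (p ^ r))) & r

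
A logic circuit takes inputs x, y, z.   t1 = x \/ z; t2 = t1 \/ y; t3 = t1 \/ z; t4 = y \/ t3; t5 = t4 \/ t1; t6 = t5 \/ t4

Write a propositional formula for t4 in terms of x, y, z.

y \/ ((x \/ z) \/ z)

t1 = x \/ z
t3 = t1 \/ z = (x \/ z) \/ z
t4 = y \/ t3 = y \/ ((x \/ z) \/ z)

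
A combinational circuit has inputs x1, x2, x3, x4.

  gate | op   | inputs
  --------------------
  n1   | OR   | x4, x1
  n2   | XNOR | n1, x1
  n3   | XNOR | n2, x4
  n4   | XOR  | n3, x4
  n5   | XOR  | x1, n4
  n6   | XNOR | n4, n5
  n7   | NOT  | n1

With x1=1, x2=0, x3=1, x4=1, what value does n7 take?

n1 = 1 OR 1 = 1
n7 = NOT 1 = 0

0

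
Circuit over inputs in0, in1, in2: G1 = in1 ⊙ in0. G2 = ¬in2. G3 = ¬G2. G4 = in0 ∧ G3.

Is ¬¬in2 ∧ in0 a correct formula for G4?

Yes

G2 = ¬in2
G3 = ¬G2 = ¬¬in2
G4 = in0 ∧ G3 = in0 ∧ ¬¬in2
At in0=0, in1=0, in2=0: circuit gives 0, formula gives 0.
At in0=1, in1=0, in2=1: circuit gives 1, formula gives 1.
Agrees on all 8 inputs.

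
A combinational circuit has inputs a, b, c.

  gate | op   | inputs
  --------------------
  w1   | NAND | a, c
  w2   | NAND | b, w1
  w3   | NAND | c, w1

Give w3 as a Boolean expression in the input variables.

c NAND (a NAND c)

w1 = a NAND c
w3 = c NAND w1 = c NAND (a NAND c)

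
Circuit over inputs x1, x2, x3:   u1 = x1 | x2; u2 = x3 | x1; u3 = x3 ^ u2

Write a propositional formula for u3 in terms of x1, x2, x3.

u2 = x3 | x1
u3 = x3 ^ u2 = x3 ^ (x3 | x1)

x3 ^ (x3 | x1)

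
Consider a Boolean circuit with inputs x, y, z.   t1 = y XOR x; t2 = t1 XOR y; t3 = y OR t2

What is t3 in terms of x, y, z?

t1 = y XOR x
t2 = t1 XOR y = (y XOR x) XOR y
t3 = y OR t2 = y OR ((y XOR x) XOR y)

y OR ((y XOR x) XOR y)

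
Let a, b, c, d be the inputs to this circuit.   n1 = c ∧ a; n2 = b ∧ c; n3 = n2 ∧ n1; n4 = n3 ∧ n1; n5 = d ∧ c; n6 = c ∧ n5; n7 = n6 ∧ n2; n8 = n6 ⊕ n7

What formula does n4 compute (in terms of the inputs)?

((b ∧ c) ∧ (c ∧ a)) ∧ (c ∧ a)

n1 = c ∧ a
n2 = b ∧ c
n3 = n2 ∧ n1 = (b ∧ c) ∧ (c ∧ a)
n4 = n3 ∧ n1 = ((b ∧ c) ∧ (c ∧ a)) ∧ (c ∧ a)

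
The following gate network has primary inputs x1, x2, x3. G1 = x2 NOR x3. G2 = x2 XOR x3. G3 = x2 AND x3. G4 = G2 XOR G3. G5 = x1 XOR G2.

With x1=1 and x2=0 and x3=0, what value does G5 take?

1

G2 = 0 XOR 0 = 0
G5 = 1 XOR 0 = 1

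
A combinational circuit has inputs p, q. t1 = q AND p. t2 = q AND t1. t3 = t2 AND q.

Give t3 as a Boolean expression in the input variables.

t1 = q AND p
t2 = q AND t1 = q AND (q AND p)
t3 = t2 AND q = (q AND (q AND p)) AND q

(q AND (q AND p)) AND q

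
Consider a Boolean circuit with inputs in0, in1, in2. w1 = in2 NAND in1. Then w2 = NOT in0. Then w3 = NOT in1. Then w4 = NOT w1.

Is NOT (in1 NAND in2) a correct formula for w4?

w1 = in2 NAND in1
w4 = NOT w1 = NOT (in2 NAND in1)
At in0=0, in1=0, in2=0: circuit gives 0, formula gives 0.
At in0=0, in1=1, in2=1: circuit gives 1, formula gives 1.
Agrees on all 8 inputs.

Yes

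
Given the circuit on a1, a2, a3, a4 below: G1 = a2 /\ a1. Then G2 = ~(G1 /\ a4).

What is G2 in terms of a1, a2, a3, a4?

G1 = a2 /\ a1
G2 = ~(G1 /\ a4) = ~((a2 /\ a1) /\ a4)

~((a2 /\ a1) /\ a4)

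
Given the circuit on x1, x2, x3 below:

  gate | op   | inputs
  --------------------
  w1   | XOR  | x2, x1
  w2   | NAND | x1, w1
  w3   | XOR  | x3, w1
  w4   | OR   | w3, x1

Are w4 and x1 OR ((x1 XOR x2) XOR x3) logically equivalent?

Yes

w1 = x2 XOR x1
w3 = x3 XOR w1 = x3 XOR (x2 XOR x1)
w4 = w3 OR x1 = (x3 XOR (x2 XOR x1)) OR x1
At x1=0, x2=0, x3=0: circuit gives 0, formula gives 0.
At x1=0, x2=0, x3=1: circuit gives 1, formula gives 1.
Agrees on all 8 inputs.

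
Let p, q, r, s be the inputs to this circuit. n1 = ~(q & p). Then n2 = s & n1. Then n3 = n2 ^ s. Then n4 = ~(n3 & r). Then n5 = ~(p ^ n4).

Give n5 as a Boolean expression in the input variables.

~(p ^ (~(((s & (~(q & p))) ^ s) & r)))

n1 = ~(q & p)
n2 = s & n1 = s & (~(q & p))
n3 = n2 ^ s = (s & (~(q & p))) ^ s
n4 = ~(n3 & r) = ~(((s & (~(q & p))) ^ s) & r)
n5 = ~(p ^ n4) = ~(p ^ (~(((s & (~(q & p))) ^ s) & r)))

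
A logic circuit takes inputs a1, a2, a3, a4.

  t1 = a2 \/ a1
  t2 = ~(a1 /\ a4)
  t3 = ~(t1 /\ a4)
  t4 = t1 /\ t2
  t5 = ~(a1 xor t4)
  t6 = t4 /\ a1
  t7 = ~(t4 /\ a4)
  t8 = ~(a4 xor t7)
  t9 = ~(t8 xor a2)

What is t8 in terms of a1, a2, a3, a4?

~(a4 xor (~(((a2 \/ a1) /\ (~(a1 /\ a4))) /\ a4)))

t1 = a2 \/ a1
t2 = ~(a1 /\ a4)
t4 = t1 /\ t2 = (a2 \/ a1) /\ (~(a1 /\ a4))
t7 = ~(t4 /\ a4) = ~(((a2 \/ a1) /\ (~(a1 /\ a4))) /\ a4)
t8 = ~(a4 xor t7) = ~(a4 xor (~(((a2 \/ a1) /\ (~(a1 /\ a4))) /\ a4)))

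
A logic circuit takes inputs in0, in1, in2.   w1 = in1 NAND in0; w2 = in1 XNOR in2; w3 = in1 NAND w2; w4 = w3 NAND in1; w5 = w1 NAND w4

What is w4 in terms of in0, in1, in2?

w2 = in1 XNOR in2
w3 = in1 NAND w2 = in1 NAND (in1 XNOR in2)
w4 = w3 NAND in1 = (in1 NAND (in1 XNOR in2)) NAND in1

(in1 NAND (in1 XNOR in2)) NAND in1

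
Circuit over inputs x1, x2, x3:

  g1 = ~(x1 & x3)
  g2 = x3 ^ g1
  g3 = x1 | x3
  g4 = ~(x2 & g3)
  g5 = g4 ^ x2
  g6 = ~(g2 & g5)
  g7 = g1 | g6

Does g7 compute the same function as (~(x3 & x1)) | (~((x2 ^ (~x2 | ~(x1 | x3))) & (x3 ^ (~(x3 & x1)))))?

Yes

g1 = ~(x1 & x3)
g2 = x3 ^ g1 = x3 ^ (~(x1 & x3))
g3 = x1 | x3
g4 = ~(x2 & g3) = ~(x2 & (x1 | x3))
g5 = g4 ^ x2 = (~(x2 & (x1 | x3))) ^ x2
g6 = ~(g2 & g5) = ~((x3 ^ (~(x1 & x3))) & ((~(x2 & (x1 | x3))) ^ x2))
g7 = g1 | g6 = (~(x1 & x3)) | (~((x3 ^ (~(x1 & x3))) & ((~(x2 & (x1 | x3))) ^ x2)))
At x1=1, x2=0, x3=1: circuit gives 0, formula gives 0.
At x1=0, x2=0, x3=0: circuit gives 1, formula gives 1.
Agrees on all 8 inputs.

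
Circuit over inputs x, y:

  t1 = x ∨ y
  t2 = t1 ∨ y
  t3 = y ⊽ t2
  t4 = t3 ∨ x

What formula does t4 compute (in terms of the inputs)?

(y ⊽ ((x ∨ y) ∨ y)) ∨ x

t1 = x ∨ y
t2 = t1 ∨ y = (x ∨ y) ∨ y
t3 = y ⊽ t2 = y ⊽ ((x ∨ y) ∨ y)
t4 = t3 ∨ x = (y ⊽ ((x ∨ y) ∨ y)) ∨ x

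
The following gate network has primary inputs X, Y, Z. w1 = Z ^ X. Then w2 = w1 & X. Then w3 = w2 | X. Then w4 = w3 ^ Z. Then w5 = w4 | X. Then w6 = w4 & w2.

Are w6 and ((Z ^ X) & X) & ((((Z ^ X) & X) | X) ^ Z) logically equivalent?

Yes

w1 = Z ^ X
w2 = w1 & X = (Z ^ X) & X
w3 = w2 | X = ((Z ^ X) & X) | X
w4 = w3 ^ Z = (((Z ^ X) & X) | X) ^ Z
w6 = w4 & w2 = ((((Z ^ X) & X) | X) ^ Z) & ((Z ^ X) & X)
At X=0, Y=0, Z=0: circuit gives 0, formula gives 0.
At X=1, Y=0, Z=0: circuit gives 1, formula gives 1.
Agrees on all 8 inputs.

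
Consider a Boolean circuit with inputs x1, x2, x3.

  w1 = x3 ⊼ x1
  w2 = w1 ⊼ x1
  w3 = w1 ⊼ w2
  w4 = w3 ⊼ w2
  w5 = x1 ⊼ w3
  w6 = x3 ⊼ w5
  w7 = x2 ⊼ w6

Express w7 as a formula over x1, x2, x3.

x2 ⊼ (x3 ⊼ (x1 ⊼ ((x3 ⊼ x1) ⊼ ((x3 ⊼ x1) ⊼ x1))))

w1 = x3 ⊼ x1
w2 = w1 ⊼ x1 = (x3 ⊼ x1) ⊼ x1
w3 = w1 ⊼ w2 = (x3 ⊼ x1) ⊼ ((x3 ⊼ x1) ⊼ x1)
w5 = x1 ⊼ w3 = x1 ⊼ ((x3 ⊼ x1) ⊼ ((x3 ⊼ x1) ⊼ x1))
w6 = x3 ⊼ w5 = x3 ⊼ (x1 ⊼ ((x3 ⊼ x1) ⊼ ((x3 ⊼ x1) ⊼ x1)))
w7 = x2 ⊼ w6 = x2 ⊼ (x3 ⊼ (x1 ⊼ ((x3 ⊼ x1) ⊼ ((x3 ⊼ x1) ⊼ x1))))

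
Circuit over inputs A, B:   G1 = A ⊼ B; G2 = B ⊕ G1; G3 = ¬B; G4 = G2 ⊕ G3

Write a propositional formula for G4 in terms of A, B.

G1 = A ⊼ B
G2 = B ⊕ G1 = B ⊕ (A ⊼ B)
G3 = ¬B
G4 = G2 ⊕ G3 = (B ⊕ (A ⊼ B)) ⊕ ¬B

(B ⊕ (A ⊼ B)) ⊕ ¬B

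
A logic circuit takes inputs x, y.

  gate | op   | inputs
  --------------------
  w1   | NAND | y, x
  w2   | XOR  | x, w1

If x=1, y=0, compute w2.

0

w1 = 0 NAND 1 = 1
w2 = 1 XOR 1 = 0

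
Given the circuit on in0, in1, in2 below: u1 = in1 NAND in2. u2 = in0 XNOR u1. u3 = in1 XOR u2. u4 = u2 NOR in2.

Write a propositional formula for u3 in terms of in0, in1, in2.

in1 XOR (in0 XNOR (in1 NAND in2))

u1 = in1 NAND in2
u2 = in0 XNOR u1 = in0 XNOR (in1 NAND in2)
u3 = in1 XOR u2 = in1 XOR (in0 XNOR (in1 NAND in2))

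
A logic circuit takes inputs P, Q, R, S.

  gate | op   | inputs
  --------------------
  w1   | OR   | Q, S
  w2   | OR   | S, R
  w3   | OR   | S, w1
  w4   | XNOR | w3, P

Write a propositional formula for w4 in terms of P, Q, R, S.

w1 = Q OR S
w3 = S OR w1 = S OR (Q OR S)
w4 = w3 XNOR P = (S OR (Q OR S)) XNOR P

(S OR (Q OR S)) XNOR P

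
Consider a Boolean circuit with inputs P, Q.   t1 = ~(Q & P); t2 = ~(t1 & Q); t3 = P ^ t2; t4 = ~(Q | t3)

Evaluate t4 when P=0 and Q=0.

t1 = ~(0 & 0) = 1
t2 = ~(1 & 0) = 1
t3 = 0 ^ 1 = 1
t4 = ~(0 | 1) = 0

0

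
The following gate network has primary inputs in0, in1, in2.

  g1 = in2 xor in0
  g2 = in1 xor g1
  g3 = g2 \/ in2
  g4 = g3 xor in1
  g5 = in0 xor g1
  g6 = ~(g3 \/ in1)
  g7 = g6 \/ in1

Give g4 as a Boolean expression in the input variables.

((in1 xor (in2 xor in0)) \/ in2) xor in1

g1 = in2 xor in0
g2 = in1 xor g1 = in1 xor (in2 xor in0)
g3 = g2 \/ in2 = (in1 xor (in2 xor in0)) \/ in2
g4 = g3 xor in1 = ((in1 xor (in2 xor in0)) \/ in2) xor in1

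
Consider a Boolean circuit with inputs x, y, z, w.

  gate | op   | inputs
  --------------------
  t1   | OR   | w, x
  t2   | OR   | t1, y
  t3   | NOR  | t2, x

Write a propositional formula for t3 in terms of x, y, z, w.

((w OR x) OR y) NOR x

t1 = w OR x
t2 = t1 OR y = (w OR x) OR y
t3 = t2 NOR x = ((w OR x) OR y) NOR x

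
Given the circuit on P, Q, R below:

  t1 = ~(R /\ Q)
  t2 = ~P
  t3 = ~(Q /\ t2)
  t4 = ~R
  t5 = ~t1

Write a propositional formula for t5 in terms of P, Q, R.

~(~(R /\ Q))

t1 = ~(R /\ Q)
t5 = ~t1 = ~(~(R /\ Q))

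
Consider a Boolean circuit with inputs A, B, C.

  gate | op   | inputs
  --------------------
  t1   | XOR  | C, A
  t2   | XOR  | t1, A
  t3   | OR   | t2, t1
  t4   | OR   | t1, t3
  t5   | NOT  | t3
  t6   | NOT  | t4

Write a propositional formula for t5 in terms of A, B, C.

t1 = C XOR A
t2 = t1 XOR A = (C XOR A) XOR A
t3 = t2 OR t1 = ((C XOR A) XOR A) OR (C XOR A)
t5 = NOT t3 = NOT (((C XOR A) XOR A) OR (C XOR A))

NOT (((C XOR A) XOR A) OR (C XOR A))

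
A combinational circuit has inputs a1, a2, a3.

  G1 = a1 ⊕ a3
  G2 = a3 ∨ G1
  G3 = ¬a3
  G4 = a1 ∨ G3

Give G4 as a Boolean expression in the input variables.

a1 ∨ ¬a3

G3 = ¬a3
G4 = a1 ∨ G3 = a1 ∨ ¬a3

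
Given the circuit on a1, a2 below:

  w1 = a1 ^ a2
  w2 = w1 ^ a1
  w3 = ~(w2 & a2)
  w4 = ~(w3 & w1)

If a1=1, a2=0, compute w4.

0

w1 = 1 ^ 0 = 1
w2 = 1 ^ 1 = 0
w3 = ~(0 & 0) = 1
w4 = ~(1 & 1) = 0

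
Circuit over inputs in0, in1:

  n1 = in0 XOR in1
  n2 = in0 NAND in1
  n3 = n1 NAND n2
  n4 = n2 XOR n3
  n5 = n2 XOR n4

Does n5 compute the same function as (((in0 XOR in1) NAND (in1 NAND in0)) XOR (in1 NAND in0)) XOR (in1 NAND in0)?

Yes

n1 = in0 XOR in1
n2 = in0 NAND in1
n3 = n1 NAND n2 = (in0 XOR in1) NAND (in0 NAND in1)
n4 = n2 XOR n3 = (in0 NAND in1) XOR ((in0 XOR in1) NAND (in0 NAND in1))
n5 = n2 XOR n4 = (in0 NAND in1) XOR ((in0 NAND in1) XOR ((in0 XOR in1) NAND (in0 NAND in1)))
At in0=0, in1=1: circuit gives 0, formula gives 0.
At in0=0, in1=0: circuit gives 1, formula gives 1.
Agrees on all 4 inputs.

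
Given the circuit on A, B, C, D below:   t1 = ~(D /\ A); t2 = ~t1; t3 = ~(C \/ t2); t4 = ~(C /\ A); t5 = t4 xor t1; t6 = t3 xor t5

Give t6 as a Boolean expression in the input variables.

(~(C \/ ~(~(D /\ A)))) xor ((~(C /\ A)) xor (~(D /\ A)))

t1 = ~(D /\ A)
t2 = ~t1 = ~(~(D /\ A))
t3 = ~(C \/ t2) = ~(C \/ ~(~(D /\ A)))
t4 = ~(C /\ A)
t5 = t4 xor t1 = (~(C /\ A)) xor (~(D /\ A))
t6 = t3 xor t5 = (~(C \/ ~(~(D /\ A)))) xor ((~(C /\ A)) xor (~(D /\ A)))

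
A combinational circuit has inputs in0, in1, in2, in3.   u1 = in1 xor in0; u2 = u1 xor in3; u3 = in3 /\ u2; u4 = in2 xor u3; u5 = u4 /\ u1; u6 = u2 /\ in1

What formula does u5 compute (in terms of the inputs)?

u1 = in1 xor in0
u2 = u1 xor in3 = (in1 xor in0) xor in3
u3 = in3 /\ u2 = in3 /\ ((in1 xor in0) xor in3)
u4 = in2 xor u3 = in2 xor (in3 /\ ((in1 xor in0) xor in3))
u5 = u4 /\ u1 = (in2 xor (in3 /\ ((in1 xor in0) xor in3))) /\ (in1 xor in0)

(in2 xor (in3 /\ ((in1 xor in0) xor in3))) /\ (in1 xor in0)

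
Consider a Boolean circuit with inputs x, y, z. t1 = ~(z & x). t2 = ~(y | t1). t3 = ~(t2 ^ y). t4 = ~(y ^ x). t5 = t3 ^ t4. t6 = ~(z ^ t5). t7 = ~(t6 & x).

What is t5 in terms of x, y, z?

(~((~(y | (~(z & x)))) ^ y)) ^ (~(y ^ x))

t1 = ~(z & x)
t2 = ~(y | t1) = ~(y | (~(z & x)))
t3 = ~(t2 ^ y) = ~((~(y | (~(z & x)))) ^ y)
t4 = ~(y ^ x)
t5 = t3 ^ t4 = (~((~(y | (~(z & x)))) ^ y)) ^ (~(y ^ x))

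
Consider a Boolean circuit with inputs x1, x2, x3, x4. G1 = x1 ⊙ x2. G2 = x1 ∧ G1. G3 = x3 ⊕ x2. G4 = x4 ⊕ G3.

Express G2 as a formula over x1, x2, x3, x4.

G1 = x1 ⊙ x2
G2 = x1 ∧ G1 = x1 ∧ (x1 ⊙ x2)

x1 ∧ (x1 ⊙ x2)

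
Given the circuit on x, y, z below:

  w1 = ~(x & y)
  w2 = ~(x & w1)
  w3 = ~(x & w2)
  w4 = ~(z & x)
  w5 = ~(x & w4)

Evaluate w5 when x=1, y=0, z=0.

w4 = ~(0 & 1) = 1
w5 = ~(1 & 1) = 0

0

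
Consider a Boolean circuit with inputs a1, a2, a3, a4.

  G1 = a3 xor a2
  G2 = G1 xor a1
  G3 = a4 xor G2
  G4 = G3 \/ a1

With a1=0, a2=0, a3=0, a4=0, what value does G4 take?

0

G1 = 0 xor 0 = 0
G2 = 0 xor 0 = 0
G3 = 0 xor 0 = 0
G4 = 0 \/ 0 = 0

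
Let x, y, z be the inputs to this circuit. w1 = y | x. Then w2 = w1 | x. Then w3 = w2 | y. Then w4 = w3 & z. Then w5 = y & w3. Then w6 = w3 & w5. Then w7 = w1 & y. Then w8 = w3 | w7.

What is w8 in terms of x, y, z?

(((y | x) | x) | y) | ((y | x) & y)

w1 = y | x
w2 = w1 | x = (y | x) | x
w3 = w2 | y = ((y | x) | x) | y
w7 = w1 & y = (y | x) & y
w8 = w3 | w7 = (((y | x) | x) | y) | ((y | x) & y)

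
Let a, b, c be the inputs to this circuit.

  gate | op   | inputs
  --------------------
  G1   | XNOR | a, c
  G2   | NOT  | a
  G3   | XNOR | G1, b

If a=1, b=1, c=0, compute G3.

G1 = 1 XNOR 0 = 0
G3 = 0 XNOR 1 = 0

0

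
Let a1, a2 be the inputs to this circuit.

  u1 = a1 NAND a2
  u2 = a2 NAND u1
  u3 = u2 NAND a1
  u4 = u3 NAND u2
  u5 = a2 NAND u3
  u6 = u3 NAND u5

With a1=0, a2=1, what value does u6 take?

u1 = 0 NAND 1 = 1
u2 = 1 NAND 1 = 0
u3 = 0 NAND 0 = 1
u5 = 1 NAND 1 = 0
u6 = 1 NAND 0 = 1

1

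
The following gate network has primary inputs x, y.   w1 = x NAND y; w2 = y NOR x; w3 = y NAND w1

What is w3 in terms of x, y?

y NAND (x NAND y)

w1 = x NAND y
w3 = y NAND w1 = y NAND (x NAND y)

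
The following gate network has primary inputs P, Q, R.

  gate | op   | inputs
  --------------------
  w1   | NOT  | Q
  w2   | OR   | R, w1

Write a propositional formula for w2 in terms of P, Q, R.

w1 = NOT Q
w2 = R OR w1 = R OR NOT Q

R OR NOT Q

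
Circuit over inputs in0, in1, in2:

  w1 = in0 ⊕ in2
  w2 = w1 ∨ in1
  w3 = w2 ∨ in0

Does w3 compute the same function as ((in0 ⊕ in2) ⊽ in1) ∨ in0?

No

w1 = in0 ⊕ in2
w2 = w1 ∨ in1 = (in0 ⊕ in2) ∨ in1
w3 = w2 ∨ in0 = ((in0 ⊕ in2) ∨ in1) ∨ in0
At in0=0, in1=0, in2=0: circuit gives 0, formula gives 1.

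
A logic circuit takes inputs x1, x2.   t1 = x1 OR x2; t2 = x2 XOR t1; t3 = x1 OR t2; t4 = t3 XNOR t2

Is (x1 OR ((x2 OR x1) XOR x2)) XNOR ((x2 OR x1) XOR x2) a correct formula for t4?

t1 = x1 OR x2
t2 = x2 XOR t1 = x2 XOR (x1 OR x2)
t3 = x1 OR t2 = x1 OR (x2 XOR (x1 OR x2))
t4 = t3 XNOR t2 = (x1 OR (x2 XOR (x1 OR x2))) XNOR (x2 XOR (x1 OR x2))
At x1=1, x2=1: circuit gives 0, formula gives 0.
At x1=0, x2=0: circuit gives 1, formula gives 1.
Agrees on all 4 inputs.

Yes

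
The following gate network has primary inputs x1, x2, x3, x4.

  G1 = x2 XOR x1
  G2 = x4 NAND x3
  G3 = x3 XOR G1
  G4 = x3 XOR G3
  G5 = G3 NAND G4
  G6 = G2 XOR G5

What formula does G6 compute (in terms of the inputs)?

G1 = x2 XOR x1
G2 = x4 NAND x3
G3 = x3 XOR G1 = x3 XOR (x2 XOR x1)
G4 = x3 XOR G3 = x3 XOR (x3 XOR (x2 XOR x1))
G5 = G3 NAND G4 = (x3 XOR (x2 XOR x1)) NAND (x3 XOR (x3 XOR (x2 XOR x1)))
G6 = G2 XOR G5 = (x4 NAND x3) XOR ((x3 XOR (x2 XOR x1)) NAND (x3 XOR (x3 XOR (x2 XOR x1))))

(x4 NAND x3) XOR ((x3 XOR (x2 XOR x1)) NAND (x3 XOR (x3 XOR (x2 XOR x1))))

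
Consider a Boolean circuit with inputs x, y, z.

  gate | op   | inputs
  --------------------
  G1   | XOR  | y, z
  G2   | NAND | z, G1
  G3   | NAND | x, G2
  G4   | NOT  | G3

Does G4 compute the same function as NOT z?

G1 = y XOR z
G2 = z NAND G1 = z NAND (y XOR z)
G3 = x NAND G2 = x NAND (z NAND (y XOR z))
G4 = NOT G3 = NOT (x NAND (z NAND (y XOR z)))
At x=0, y=0, z=0: circuit gives 0, formula gives 1.

No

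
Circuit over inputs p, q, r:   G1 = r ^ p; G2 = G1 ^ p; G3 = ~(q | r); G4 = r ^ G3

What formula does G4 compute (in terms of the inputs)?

G3 = ~(q | r)
G4 = r ^ G3 = r ^ (~(q | r))

r ^ (~(q | r))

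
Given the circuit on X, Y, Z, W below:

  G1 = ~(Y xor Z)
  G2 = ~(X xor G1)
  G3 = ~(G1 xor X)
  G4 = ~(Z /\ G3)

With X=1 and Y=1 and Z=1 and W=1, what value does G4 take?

G1 = ~(1 xor 1) = 1
G3 = ~(1 xor 1) = 1
G4 = ~(1 /\ 1) = 0

0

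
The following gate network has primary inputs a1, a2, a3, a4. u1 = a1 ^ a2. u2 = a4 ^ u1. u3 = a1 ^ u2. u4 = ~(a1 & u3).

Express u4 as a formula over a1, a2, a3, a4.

u1 = a1 ^ a2
u2 = a4 ^ u1 = a4 ^ (a1 ^ a2)
u3 = a1 ^ u2 = a1 ^ (a4 ^ (a1 ^ a2))
u4 = ~(a1 & u3) = ~(a1 & (a1 ^ (a4 ^ (a1 ^ a2))))

~(a1 & (a1 ^ (a4 ^ (a1 ^ a2))))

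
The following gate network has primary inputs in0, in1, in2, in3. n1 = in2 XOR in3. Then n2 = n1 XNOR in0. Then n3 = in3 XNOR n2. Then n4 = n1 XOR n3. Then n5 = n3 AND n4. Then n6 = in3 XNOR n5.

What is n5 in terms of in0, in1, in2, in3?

n1 = in2 XOR in3
n2 = n1 XNOR in0 = (in2 XOR in3) XNOR in0
n3 = in3 XNOR n2 = in3 XNOR ((in2 XOR in3) XNOR in0)
n4 = n1 XOR n3 = (in2 XOR in3) XOR (in3 XNOR ((in2 XOR in3) XNOR in0))
n5 = n3 AND n4 = (in3 XNOR ((in2 XOR in3) XNOR in0)) AND ((in2 XOR in3) XOR (in3 XNOR ((in2 XOR in3) XNOR in0)))

(in3 XNOR ((in2 XOR in3) XNOR in0)) AND ((in2 XOR in3) XOR (in3 XNOR ((in2 XOR in3) XNOR in0)))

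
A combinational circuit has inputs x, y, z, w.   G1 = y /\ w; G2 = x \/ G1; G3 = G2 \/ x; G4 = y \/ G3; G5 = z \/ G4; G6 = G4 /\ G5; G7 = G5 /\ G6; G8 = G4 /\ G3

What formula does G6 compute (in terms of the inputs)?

G1 = y /\ w
G2 = x \/ G1 = x \/ (y /\ w)
G3 = G2 \/ x = (x \/ (y /\ w)) \/ x
G4 = y \/ G3 = y \/ ((x \/ (y /\ w)) \/ x)
G5 = z \/ G4 = z \/ (y \/ ((x \/ (y /\ w)) \/ x))
G6 = G4 /\ G5 = (y \/ ((x \/ (y /\ w)) \/ x)) /\ (z \/ (y \/ ((x \/ (y /\ w)) \/ x)))

(y \/ ((x \/ (y /\ w)) \/ x)) /\ (z \/ (y \/ ((x \/ (y /\ w)) \/ x)))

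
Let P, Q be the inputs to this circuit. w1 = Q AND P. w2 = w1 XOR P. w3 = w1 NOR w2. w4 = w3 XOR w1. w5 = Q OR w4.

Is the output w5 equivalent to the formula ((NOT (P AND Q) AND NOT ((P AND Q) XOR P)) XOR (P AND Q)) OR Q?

Yes

w1 = Q AND P
w2 = w1 XOR P = (Q AND P) XOR P
w3 = w1 NOR w2 = (Q AND P) NOR ((Q AND P) XOR P)
w4 = w3 XOR w1 = ((Q AND P) NOR ((Q AND P) XOR P)) XOR (Q AND P)
w5 = Q OR w4 = Q OR (((Q AND P) NOR ((Q AND P) XOR P)) XOR (Q AND P))
At P=1, Q=0: circuit gives 0, formula gives 0.
At P=0, Q=0: circuit gives 1, formula gives 1.
Agrees on all 4 inputs.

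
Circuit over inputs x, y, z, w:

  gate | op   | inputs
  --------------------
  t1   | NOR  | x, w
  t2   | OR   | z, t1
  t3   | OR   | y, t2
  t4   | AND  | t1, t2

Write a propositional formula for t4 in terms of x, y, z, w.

t1 = x NOR w
t2 = z OR t1 = z OR (x NOR w)
t4 = t1 AND t2 = (x NOR w) AND (z OR (x NOR w))

(x NOR w) AND (z OR (x NOR w))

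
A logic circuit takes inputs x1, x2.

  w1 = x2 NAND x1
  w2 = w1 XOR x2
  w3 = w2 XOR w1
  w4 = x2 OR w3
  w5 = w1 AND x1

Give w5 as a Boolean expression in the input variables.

(x2 NAND x1) AND x1

w1 = x2 NAND x1
w5 = w1 AND x1 = (x2 NAND x1) AND x1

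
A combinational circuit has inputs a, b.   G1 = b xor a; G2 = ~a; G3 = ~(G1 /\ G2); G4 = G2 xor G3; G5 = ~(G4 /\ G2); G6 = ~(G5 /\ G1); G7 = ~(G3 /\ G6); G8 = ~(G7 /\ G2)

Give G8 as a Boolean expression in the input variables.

G1 = b xor a
G2 = ~a
G3 = ~(G1 /\ G2) = ~((b xor a) /\ ~a)
G4 = G2 xor G3 = ~a xor (~((b xor a) /\ ~a))
G5 = ~(G4 /\ G2) = ~((~a xor (~((b xor a) /\ ~a))) /\ ~a)
G6 = ~(G5 /\ G1) = ~((~((~a xor (~((b xor a) /\ ~a))) /\ ~a)) /\ (b xor a))
G7 = ~(G3 /\ G6) = ~((~((b xor a) /\ ~a)) /\ (~((~((~a xor (~((b xor a) /\ ~a))) /\ ~a)) /\ (b xor a))))
G8 = ~(G7 /\ G2) = ~((~((~((b xor a) /\ ~a)) /\ (~((~((~a xor (~((b xor a) /\ ~a))) /\ ~a)) /\ (b xor a))))) /\ ~a)

~((~((~((b xor a) /\ ~a)) /\ (~((~((~a xor (~((b xor a) /\ ~a))) /\ ~a)) /\ (b xor a))))) /\ ~a)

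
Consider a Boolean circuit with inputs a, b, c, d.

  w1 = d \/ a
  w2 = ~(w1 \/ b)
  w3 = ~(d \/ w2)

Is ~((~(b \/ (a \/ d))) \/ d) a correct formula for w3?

w1 = d \/ a
w2 = ~(w1 \/ b) = ~((d \/ a) \/ b)
w3 = ~(d \/ w2) = ~(d \/ (~((d \/ a) \/ b)))
At a=0, b=0, c=0, d=0: circuit gives 0, formula gives 0.
At a=0, b=1, c=0, d=0: circuit gives 1, formula gives 1.
Agrees on all 16 inputs.

Yes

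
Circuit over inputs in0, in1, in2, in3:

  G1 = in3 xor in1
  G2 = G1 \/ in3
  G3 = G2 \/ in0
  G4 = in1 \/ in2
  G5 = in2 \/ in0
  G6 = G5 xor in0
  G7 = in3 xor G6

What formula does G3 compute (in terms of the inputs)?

((in3 xor in1) \/ in3) \/ in0

G1 = in3 xor in1
G2 = G1 \/ in3 = (in3 xor in1) \/ in3
G3 = G2 \/ in0 = ((in3 xor in1) \/ in3) \/ in0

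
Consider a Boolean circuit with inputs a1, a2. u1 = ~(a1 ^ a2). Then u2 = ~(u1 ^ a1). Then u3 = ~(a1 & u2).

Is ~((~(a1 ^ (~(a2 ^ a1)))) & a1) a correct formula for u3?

u1 = ~(a1 ^ a2)
u2 = ~(u1 ^ a1) = ~((~(a1 ^ a2)) ^ a1)
u3 = ~(a1 & u2) = ~(a1 & (~((~(a1 ^ a2)) ^ a1)))
At a1=1, a2=1: circuit gives 0, formula gives 0.
At a1=0, a2=0: circuit gives 1, formula gives 1.
Agrees on all 4 inputs.

Yes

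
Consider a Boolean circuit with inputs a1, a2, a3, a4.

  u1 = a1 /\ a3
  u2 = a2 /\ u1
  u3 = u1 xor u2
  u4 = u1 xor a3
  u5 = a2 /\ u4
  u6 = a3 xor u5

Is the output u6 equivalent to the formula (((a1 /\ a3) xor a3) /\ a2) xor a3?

Yes

u1 = a1 /\ a3
u4 = u1 xor a3 = (a1 /\ a3) xor a3
u5 = a2 /\ u4 = a2 /\ ((a1 /\ a3) xor a3)
u6 = a3 xor u5 = a3 xor (a2 /\ ((a1 /\ a3) xor a3))
At a1=0, a2=0, a3=0, a4=0: circuit gives 0, formula gives 0.
At a1=0, a2=0, a3=1, a4=0: circuit gives 1, formula gives 1.
Agrees on all 16 inputs.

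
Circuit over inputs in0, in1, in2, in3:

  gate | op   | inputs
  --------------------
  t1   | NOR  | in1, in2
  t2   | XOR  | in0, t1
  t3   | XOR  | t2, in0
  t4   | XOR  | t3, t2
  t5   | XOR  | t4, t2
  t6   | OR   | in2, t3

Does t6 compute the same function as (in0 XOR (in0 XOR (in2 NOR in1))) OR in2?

Yes

t1 = in1 NOR in2
t2 = in0 XOR t1 = in0 XOR (in1 NOR in2)
t3 = t2 XOR in0 = (in0 XOR (in1 NOR in2)) XOR in0
t6 = in2 OR t3 = in2 OR ((in0 XOR (in1 NOR in2)) XOR in0)
At in0=0, in1=1, in2=0, in3=0: circuit gives 0, formula gives 0.
At in0=0, in1=0, in2=0, in3=0: circuit gives 1, formula gives 1.
Agrees on all 16 inputs.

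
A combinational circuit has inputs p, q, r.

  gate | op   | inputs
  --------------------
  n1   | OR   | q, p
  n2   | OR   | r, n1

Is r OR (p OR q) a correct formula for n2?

Yes

n1 = q OR p
n2 = r OR n1 = r OR (q OR p)
At p=0, q=0, r=0: circuit gives 0, formula gives 0.
At p=0, q=0, r=1: circuit gives 1, formula gives 1.
Agrees on all 8 inputs.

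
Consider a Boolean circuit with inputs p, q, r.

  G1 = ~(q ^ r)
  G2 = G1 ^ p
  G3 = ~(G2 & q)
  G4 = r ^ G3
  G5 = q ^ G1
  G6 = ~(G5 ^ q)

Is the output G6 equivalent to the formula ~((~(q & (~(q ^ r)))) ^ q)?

No

G1 = ~(q ^ r)
G5 = q ^ G1 = q ^ (~(q ^ r))
G6 = ~(G5 ^ q) = ~((q ^ (~(q ^ r))) ^ q)
At p=0, q=0, r=1: circuit gives 1, formula gives 0.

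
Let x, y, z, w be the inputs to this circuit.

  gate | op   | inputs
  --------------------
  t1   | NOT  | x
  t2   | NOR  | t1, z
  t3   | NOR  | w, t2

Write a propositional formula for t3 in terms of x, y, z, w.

t1 = NOT x
t2 = t1 NOR z = NOT x NOR z
t3 = w NOR t2 = w NOR (NOT x NOR z)

w NOR (NOT x NOR z)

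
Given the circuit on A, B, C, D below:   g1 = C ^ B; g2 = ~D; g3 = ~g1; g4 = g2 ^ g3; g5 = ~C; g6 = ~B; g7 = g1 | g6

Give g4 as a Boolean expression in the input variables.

~D ^ ~(C ^ B)

g1 = C ^ B
g2 = ~D
g3 = ~g1 = ~(C ^ B)
g4 = g2 ^ g3 = ~D ^ ~(C ^ B)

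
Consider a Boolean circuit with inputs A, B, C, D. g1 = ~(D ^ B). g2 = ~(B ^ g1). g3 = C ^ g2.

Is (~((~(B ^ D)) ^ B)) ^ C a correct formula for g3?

g1 = ~(D ^ B)
g2 = ~(B ^ g1) = ~(B ^ (~(D ^ B)))
g3 = C ^ g2 = C ^ (~(B ^ (~(D ^ B))))
At A=0, B=0, C=0, D=0: circuit gives 0, formula gives 0.
At A=0, B=0, C=0, D=1: circuit gives 1, formula gives 1.
Agrees on all 16 inputs.

Yes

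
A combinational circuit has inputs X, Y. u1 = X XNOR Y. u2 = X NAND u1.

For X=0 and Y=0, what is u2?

u1 = 0 XNOR 0 = 1
u2 = 0 NAND 1 = 1

1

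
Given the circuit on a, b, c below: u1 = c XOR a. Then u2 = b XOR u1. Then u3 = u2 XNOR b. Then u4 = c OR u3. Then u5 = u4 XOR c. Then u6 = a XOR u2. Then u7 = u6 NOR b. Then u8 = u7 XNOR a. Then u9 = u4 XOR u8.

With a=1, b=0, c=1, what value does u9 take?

u1 = 1 XOR 1 = 0
u2 = 0 XOR 0 = 0
u3 = 0 XNOR 0 = 1
u4 = 1 OR 1 = 1
u6 = 1 XOR 0 = 1
u7 = 1 NOR 0 = 0
u8 = 0 XNOR 1 = 0
u9 = 1 XOR 0 = 1

1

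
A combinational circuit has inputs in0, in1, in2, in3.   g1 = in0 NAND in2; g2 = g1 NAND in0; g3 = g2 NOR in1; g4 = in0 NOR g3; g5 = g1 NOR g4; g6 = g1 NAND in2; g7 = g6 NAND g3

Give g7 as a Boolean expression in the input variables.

g1 = in0 NAND in2
g2 = g1 NAND in0 = (in0 NAND in2) NAND in0
g3 = g2 NOR in1 = ((in0 NAND in2) NAND in0) NOR in1
g6 = g1 NAND in2 = (in0 NAND in2) NAND in2
g7 = g6 NAND g3 = ((in0 NAND in2) NAND in2) NAND (((in0 NAND in2) NAND in0) NOR in1)

((in0 NAND in2) NAND in2) NAND (((in0 NAND in2) NAND in0) NOR in1)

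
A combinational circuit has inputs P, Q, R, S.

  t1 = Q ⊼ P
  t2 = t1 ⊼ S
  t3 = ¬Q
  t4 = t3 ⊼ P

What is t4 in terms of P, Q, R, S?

¬Q ⊼ P

t3 = ¬Q
t4 = t3 ⊼ P = ¬Q ⊼ P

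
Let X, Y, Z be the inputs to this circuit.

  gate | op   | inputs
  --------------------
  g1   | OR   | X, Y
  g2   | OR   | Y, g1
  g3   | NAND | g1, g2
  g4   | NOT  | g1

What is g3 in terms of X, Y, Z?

(X OR Y) NAND (Y OR (X OR Y))

g1 = X OR Y
g2 = Y OR g1 = Y OR (X OR Y)
g3 = g1 NAND g2 = (X OR Y) NAND (Y OR (X OR Y))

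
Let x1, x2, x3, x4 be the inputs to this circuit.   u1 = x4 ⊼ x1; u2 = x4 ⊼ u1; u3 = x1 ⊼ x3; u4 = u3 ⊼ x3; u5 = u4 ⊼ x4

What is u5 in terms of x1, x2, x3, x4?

u3 = x1 ⊼ x3
u4 = u3 ⊼ x3 = (x1 ⊼ x3) ⊼ x3
u5 = u4 ⊼ x4 = ((x1 ⊼ x3) ⊼ x3) ⊼ x4

((x1 ⊼ x3) ⊼ x3) ⊼ x4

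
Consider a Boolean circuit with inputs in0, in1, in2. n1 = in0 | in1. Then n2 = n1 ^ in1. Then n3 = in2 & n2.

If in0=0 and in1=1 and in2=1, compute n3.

0

n1 = 0 | 1 = 1
n2 = 1 ^ 1 = 0
n3 = 1 & 0 = 0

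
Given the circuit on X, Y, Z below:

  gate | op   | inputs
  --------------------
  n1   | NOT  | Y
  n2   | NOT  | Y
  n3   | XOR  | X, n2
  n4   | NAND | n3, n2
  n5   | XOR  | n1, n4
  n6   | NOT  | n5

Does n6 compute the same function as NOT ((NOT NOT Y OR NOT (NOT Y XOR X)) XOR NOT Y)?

Yes

n1 = NOT Y
n2 = NOT Y
n3 = X XOR n2 = X XOR NOT Y
n4 = n3 NAND n2 = (X XOR NOT Y) NAND NOT Y
n5 = n1 XOR n4 = NOT Y XOR ((X XOR NOT Y) NAND NOT Y)
n6 = NOT n5 = NOT (NOT Y XOR ((X XOR NOT Y) NAND NOT Y))
At X=0, Y=0, Z=0: circuit gives 0, formula gives 0.
At X=1, Y=0, Z=0: circuit gives 1, formula gives 1.
Agrees on all 8 inputs.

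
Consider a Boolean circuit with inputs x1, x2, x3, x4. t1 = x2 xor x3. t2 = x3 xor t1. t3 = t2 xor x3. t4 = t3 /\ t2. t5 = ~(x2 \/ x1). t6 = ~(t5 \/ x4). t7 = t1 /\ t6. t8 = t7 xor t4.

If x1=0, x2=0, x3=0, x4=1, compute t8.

t1 = 0 xor 0 = 0
t2 = 0 xor 0 = 0
t3 = 0 xor 0 = 0
t4 = 0 /\ 0 = 0
t5 = ~(0 \/ 0) = 1
t6 = ~(1 \/ 1) = 0
t7 = 0 /\ 0 = 0
t8 = 0 xor 0 = 0

0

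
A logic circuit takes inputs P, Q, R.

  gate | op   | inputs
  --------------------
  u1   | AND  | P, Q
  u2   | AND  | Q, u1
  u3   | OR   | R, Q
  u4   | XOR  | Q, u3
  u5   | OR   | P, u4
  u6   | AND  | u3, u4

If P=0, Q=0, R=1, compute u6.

1

u3 = 1 OR 0 = 1
u4 = 0 XOR 1 = 1
u6 = 1 AND 1 = 1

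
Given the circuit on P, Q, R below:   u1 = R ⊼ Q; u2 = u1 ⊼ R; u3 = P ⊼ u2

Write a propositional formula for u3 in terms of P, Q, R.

u1 = R ⊼ Q
u2 = u1 ⊼ R = (R ⊼ Q) ⊼ R
u3 = P ⊼ u2 = P ⊼ ((R ⊼ Q) ⊼ R)

P ⊼ ((R ⊼ Q) ⊼ R)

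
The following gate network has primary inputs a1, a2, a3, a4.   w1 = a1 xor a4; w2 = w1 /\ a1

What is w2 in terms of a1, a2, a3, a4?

w1 = a1 xor a4
w2 = w1 /\ a1 = (a1 xor a4) /\ a1

(a1 xor a4) /\ a1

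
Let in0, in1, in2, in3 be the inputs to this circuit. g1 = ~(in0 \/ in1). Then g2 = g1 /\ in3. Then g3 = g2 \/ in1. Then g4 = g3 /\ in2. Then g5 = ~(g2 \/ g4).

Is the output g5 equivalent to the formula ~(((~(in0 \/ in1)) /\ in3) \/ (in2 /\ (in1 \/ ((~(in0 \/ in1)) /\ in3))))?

g1 = ~(in0 \/ in1)
g2 = g1 /\ in3 = (~(in0 \/ in1)) /\ in3
g3 = g2 \/ in1 = ((~(in0 \/ in1)) /\ in3) \/ in1
g4 = g3 /\ in2 = (((~(in0 \/ in1)) /\ in3) \/ in1) /\ in2
g5 = ~(g2 \/ g4) = ~(((~(in0 \/ in1)) /\ in3) \/ ((((~(in0 \/ in1)) /\ in3) \/ in1) /\ in2))
At in0=0, in1=0, in2=0, in3=1: circuit gives 0, formula gives 0.
At in0=0, in1=0, in2=0, in3=0: circuit gives 1, formula gives 1.
Agrees on all 16 inputs.

Yes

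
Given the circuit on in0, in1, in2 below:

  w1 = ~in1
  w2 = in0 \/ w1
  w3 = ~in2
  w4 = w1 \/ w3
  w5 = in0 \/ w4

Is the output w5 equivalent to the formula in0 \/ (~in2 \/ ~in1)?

w1 = ~in1
w3 = ~in2
w4 = w1 \/ w3 = ~in1 \/ ~in2
w5 = in0 \/ w4 = in0 \/ (~in1 \/ ~in2)
At in0=0, in1=1, in2=1: circuit gives 0, formula gives 0.
At in0=0, in1=0, in2=0: circuit gives 1, formula gives 1.
Agrees on all 8 inputs.

Yes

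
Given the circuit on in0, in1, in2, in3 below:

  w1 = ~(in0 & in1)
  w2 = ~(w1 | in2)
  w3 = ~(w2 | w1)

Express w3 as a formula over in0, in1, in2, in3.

~((~((~(in0 & in1)) | in2)) | (~(in0 & in1)))

w1 = ~(in0 & in1)
w2 = ~(w1 | in2) = ~((~(in0 & in1)) | in2)
w3 = ~(w2 | w1) = ~((~((~(in0 & in1)) | in2)) | (~(in0 & in1)))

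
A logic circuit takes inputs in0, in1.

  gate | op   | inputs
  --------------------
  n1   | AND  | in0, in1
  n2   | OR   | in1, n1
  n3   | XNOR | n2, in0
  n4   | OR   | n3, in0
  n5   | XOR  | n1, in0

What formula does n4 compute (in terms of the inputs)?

((in1 OR (in0 AND in1)) XNOR in0) OR in0

n1 = in0 AND in1
n2 = in1 OR n1 = in1 OR (in0 AND in1)
n3 = n2 XNOR in0 = (in1 OR (in0 AND in1)) XNOR in0
n4 = n3 OR in0 = ((in1 OR (in0 AND in1)) XNOR in0) OR in0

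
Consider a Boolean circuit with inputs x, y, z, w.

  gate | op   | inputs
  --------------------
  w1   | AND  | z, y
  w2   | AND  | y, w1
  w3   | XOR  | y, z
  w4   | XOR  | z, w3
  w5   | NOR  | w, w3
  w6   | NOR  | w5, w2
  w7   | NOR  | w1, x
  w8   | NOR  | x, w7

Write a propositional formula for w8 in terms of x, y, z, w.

w1 = z AND y
w7 = w1 NOR x = (z AND y) NOR x
w8 = x NOR w7 = x NOR ((z AND y) NOR x)

x NOR ((z AND y) NOR x)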